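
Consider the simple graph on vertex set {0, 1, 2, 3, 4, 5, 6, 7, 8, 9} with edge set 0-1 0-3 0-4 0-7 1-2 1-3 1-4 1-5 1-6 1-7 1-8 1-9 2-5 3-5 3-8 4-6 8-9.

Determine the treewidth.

2

A width-2 tree decomposition is:
Bags: B1 = {0, 1, 4}  B2 = {0, 1, 3}  B3 = {1, 4, 6}  B4 = {1, 3, 5}  B5 = {0, 1, 7}  B6 = {1, 3, 8}  B7 = {1, 8, 9}  B8 = {1, 2, 5}
Tree: B1–B2, B1–B3, B2–B4, B1–B5, B2–B6, B6–B7, B4–B8
Each bag holds 3 vertices, so the decomposition has width 2, which upper-bounds the treewidth. For the lower bound, the 3 vertices {0, 1, 3} are pairwise adjacent, and any tree decomposition puts a clique entirely inside one bag — forcing width ≥ 2. Hence tw(G) = 2 exactly.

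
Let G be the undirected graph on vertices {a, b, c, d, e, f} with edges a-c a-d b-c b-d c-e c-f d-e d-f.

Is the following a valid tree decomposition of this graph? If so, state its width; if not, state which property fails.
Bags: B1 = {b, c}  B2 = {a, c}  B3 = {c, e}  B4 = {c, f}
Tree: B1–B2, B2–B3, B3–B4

No — vertex d appears in no bag.

A tree decomposition must satisfy three properties: every vertex lies in some bag; for every edge, both endpoints lie together in some bag; and for every vertex, the bags containing it form a connected subtree. Here vertex d appears in no bag, so the decomposition is invalid.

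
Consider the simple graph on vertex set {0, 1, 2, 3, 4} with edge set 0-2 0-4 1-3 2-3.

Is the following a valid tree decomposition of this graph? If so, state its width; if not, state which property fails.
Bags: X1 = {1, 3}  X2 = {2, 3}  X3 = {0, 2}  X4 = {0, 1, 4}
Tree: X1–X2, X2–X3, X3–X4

A tree decomposition must satisfy three properties: every vertex lies in some bag; for every edge, both endpoints lie together in some bag; and for every vertex, the bags containing it form a connected subtree. Here bags containing vertex 1 are not connected in the tree, so the decomposition is invalid.

No — bags containing vertex 1 are not connected in the tree.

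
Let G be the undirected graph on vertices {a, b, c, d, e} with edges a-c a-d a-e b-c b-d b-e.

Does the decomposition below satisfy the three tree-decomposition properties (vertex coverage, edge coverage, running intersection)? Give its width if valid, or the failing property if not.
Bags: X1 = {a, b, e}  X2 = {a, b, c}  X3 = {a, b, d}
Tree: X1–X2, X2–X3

Every vertex of G appears in some bag (union = {a, b, c, d, e}); every edge is covered by a bag; and for each vertex v the set of bags containing v is connected in the bag tree. The decomposition is therefore valid. The largest bag has 3 vertices, so the width is 2.

Yes; width 2.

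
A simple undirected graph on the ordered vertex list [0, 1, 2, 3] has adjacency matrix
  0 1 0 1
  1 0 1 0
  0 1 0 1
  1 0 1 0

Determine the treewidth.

2

A width-2 tree decomposition is:
Bags: B1 = {0, 2, 3}  B2 = {0, 1, 2}
Tree: B1–B2
The largest bag has 3 vertices, giving width 2; this decomposition certifies tw(G) ≤ 2. For the lower bound, G contains the cycle 0–3–2–1–0, so G is not a forest; only forests have treewidth ≤ 1, hence tw(G) ≥ 2. Therefore the treewidth is 2.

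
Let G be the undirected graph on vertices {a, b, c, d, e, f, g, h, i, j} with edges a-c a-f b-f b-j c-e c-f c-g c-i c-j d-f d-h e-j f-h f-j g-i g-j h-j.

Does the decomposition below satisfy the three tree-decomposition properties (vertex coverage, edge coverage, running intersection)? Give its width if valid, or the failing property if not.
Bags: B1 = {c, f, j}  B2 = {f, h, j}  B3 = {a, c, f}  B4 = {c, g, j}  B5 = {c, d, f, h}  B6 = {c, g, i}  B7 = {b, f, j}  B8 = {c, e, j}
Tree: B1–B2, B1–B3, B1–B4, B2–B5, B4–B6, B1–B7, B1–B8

No — bags containing vertex c are not connected in the tree.

A tree decomposition must satisfy three properties: every vertex lies in some bag; for every edge, both endpoints lie together in some bag; and for every vertex, the bags containing it form a connected subtree. Here bags containing vertex c are not connected in the tree, so the decomposition is invalid.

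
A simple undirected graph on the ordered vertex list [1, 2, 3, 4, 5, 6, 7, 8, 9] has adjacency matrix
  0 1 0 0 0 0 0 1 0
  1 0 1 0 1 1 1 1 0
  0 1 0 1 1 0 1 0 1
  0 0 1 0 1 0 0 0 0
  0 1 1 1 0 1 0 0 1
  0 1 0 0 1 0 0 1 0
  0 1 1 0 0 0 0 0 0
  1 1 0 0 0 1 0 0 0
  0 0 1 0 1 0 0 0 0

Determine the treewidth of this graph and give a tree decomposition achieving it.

Treewidth 2.
Bags: B1 = {2, 6, 8}  B2 = {2, 5, 6}  B3 = {2, 3, 5}  B4 = {3, 5, 9}  B5 = {2, 3, 7}  B6 = {1, 2, 8}  B7 = {3, 4, 5}
Tree: B1–B2, B2–B3, B3–B4, B3–B5, B1–B6, B3–B7

Every bag has size at most 3, so the width is 3 − 1 = 2 and tw(G) ≤ 2. For the lower bound, the 3 vertices {3, 5, 9} are pairwise adjacent, and any tree decomposition puts a clique entirely inside one bag — forcing width ≥ 2. The upper and lower bounds meet at 2, so that is the treewidth.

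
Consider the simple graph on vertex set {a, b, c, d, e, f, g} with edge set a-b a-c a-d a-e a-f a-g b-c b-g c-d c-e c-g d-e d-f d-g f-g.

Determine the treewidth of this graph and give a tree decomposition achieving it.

The largest bag has 4 vertices, giving width 3; this decomposition certifies tw(G) ≤ 3. For the lower bound, the 4 vertices {a, c, d, g} are pairwise adjacent, and any tree decomposition puts a clique entirely inside one bag — forcing width ≥ 3. Combining the bounds, tw(G) = 3.

Treewidth 3.
One optimal decomposition is:
Bags: B1 = {a, c, d, g}  B2 = {a, d, f, g}  B3 = {a, b, c, g}  B4 = {a, c, d, e}
Tree: B1–B2, B1–B3, B1–B4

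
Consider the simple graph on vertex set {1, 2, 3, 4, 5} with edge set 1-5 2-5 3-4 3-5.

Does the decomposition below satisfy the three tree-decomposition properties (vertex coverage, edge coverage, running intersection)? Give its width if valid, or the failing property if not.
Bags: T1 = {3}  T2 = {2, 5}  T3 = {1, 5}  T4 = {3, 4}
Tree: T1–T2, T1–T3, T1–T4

No — edge (5,3) lies in no bag.

A tree decomposition must satisfy three properties: every vertex lies in some bag; for every edge, both endpoints lie together in some bag; and for every vertex, the bags containing it form a connected subtree. Here edge (5,3) lies in no bag, so the decomposition is invalid.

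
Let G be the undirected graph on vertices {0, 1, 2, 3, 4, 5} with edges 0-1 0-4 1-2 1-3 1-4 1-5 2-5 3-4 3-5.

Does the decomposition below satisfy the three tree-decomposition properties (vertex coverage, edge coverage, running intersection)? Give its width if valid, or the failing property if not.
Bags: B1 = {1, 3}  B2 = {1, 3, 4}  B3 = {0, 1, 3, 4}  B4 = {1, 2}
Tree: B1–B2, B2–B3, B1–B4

No — vertex 5 appears in no bag.

A tree decomposition must satisfy three properties: every vertex lies in some bag; for every edge, both endpoints lie together in some bag; and for every vertex, the bags containing it form a connected subtree. Here vertex 5 appears in no bag, so the decomposition is invalid.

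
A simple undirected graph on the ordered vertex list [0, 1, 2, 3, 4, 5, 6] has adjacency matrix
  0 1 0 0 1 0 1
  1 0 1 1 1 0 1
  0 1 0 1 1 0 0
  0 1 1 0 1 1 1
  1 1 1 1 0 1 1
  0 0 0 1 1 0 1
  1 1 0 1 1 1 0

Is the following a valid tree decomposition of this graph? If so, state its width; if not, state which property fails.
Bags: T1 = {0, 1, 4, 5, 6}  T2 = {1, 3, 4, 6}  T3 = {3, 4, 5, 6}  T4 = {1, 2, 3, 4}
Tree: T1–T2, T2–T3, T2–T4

A tree decomposition must satisfy three properties: every vertex lies in some bag; for every edge, both endpoints lie together in some bag; and for every vertex, the bags containing it form a connected subtree. Here bags containing vertex 5 are not connected in the tree, so the decomposition is invalid.

No — bags containing vertex 5 are not connected in the tree.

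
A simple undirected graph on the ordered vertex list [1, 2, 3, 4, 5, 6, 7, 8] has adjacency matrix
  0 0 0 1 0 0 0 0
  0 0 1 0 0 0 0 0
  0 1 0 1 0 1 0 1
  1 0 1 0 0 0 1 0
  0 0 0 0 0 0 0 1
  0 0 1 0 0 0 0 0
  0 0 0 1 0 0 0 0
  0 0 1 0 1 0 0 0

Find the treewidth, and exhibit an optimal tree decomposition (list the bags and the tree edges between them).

Treewidth 1.
One such decomposition:
Bags: B1 = {1, 4}  B2 = {3, 4}  B3 = {3, 6}  B4 = {3, 8}  B5 = {4, 7}  B6 = {5, 8}  B7 = {2, 3}
Tree: B1–B2, B2–B3, B2–B4, B1–B5, B4–B6, B2–B7

The largest bag has 2 vertices, giving width 1; this decomposition certifies tw(G) ≤ 1. Any graph with an edge has treewidth ≥ 1, and G has the edge 4–1. The upper and lower bounds meet at 1, so that is the treewidth.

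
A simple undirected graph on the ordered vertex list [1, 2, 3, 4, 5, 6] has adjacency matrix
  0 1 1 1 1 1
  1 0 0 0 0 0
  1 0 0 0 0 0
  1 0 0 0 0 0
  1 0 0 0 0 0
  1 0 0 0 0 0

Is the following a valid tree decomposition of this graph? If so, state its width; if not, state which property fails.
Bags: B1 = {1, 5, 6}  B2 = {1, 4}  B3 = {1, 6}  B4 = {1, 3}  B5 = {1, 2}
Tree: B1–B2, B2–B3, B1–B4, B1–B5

No — bags containing vertex 6 are not connected in the tree.

A tree decomposition must satisfy three properties: every vertex lies in some bag; for every edge, both endpoints lie together in some bag; and for every vertex, the bags containing it form a connected subtree. Here bags containing vertex 6 are not connected in the tree, so the decomposition is invalid.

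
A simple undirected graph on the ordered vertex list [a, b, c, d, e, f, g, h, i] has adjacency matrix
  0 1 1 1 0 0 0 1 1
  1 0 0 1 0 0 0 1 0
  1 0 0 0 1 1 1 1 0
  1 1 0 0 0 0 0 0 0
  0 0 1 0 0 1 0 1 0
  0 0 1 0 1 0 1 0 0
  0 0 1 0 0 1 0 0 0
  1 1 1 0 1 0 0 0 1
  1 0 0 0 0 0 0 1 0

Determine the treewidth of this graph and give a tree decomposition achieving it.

Each bag holds 3 vertices, so the decomposition has width 2, which upper-bounds the treewidth. Conversely, {a, b, d} is a clique of size 3, and the vertices of any clique must share a bag in every tree decomposition; so some bag has ≥ 3 vertices and tw(G) ≥ 2. Combining the bounds, tw(G) = 2.

Treewidth 2.
One such decomposition:
Bags: B1 = {a, h, i}  B2 = {a, c, h}  B3 = {c, e, h}  B4 = {a, b, h}  B5 = {c, e, f}  B6 = {a, b, d}  B7 = {c, f, g}
Tree: B1–B2, B2–B3, B2–B4, B3–B5, B4–B6, B5–B7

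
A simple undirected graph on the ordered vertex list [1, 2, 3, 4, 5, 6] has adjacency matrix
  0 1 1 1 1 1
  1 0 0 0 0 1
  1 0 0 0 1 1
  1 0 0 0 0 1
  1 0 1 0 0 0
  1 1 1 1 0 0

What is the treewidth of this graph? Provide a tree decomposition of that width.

Treewidth 2.
One optimal decomposition is:
Bags: B1 = {1, 2, 6}  B2 = {1, 4, 6}  B3 = {1, 3, 6}  B4 = {1, 3, 5}
Tree: B1–B2, B2–B3, B3–B4

Every bag has size at most 3, so the width is 3 − 1 = 2 and tw(G) ≤ 2. Conversely, {1, 3, 5} is a clique of size 3, and the vertices of any clique must share a bag in every tree decomposition; so some bag has ≥ 3 vertices and tw(G) ≥ 2. Therefore the treewidth is 2.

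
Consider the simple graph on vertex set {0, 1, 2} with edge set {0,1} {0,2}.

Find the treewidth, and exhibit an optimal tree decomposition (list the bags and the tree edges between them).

Every bag has size at most 2, so the width is 2 − 1 = 1 and tw(G) ≤ 1. G has an edge, so its treewidth is at least 1. Combining the bounds, tw(G) = 1.

Treewidth 1.
One such decomposition:
Bags: B1 = {0, 2}  B2 = {0, 1}
Tree: B1–B2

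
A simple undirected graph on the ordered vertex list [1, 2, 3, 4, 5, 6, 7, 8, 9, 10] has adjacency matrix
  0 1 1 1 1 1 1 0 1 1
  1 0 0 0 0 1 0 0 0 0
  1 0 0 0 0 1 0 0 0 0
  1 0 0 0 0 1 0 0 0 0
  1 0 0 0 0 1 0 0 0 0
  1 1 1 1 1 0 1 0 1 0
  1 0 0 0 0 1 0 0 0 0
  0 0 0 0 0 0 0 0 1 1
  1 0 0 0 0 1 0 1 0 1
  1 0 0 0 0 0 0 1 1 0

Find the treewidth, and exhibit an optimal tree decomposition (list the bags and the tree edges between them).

Each bag holds 3 vertices, so the decomposition has width 2, which upper-bounds the treewidth. On the other hand G contains the 3-clique {8, 9, 10}. A clique must lie in a single bag of any decomposition, so no decomposition can have width below 2. Hence tw(G) = 2 exactly.

Treewidth 2.
One optimal decomposition is:
Bags: B1 = {1, 6, 9}  B2 = {1, 6, 7}  B3 = {1, 2, 6}  B4 = {1, 5, 6}  B5 = {1, 9, 10}  B6 = {8, 9, 10}  B7 = {1, 3, 6}  B8 = {1, 4, 6}
Tree: B1–B2, B2–B3, B3–B4, B1–B5, B5–B6, B4–B7, B2–B8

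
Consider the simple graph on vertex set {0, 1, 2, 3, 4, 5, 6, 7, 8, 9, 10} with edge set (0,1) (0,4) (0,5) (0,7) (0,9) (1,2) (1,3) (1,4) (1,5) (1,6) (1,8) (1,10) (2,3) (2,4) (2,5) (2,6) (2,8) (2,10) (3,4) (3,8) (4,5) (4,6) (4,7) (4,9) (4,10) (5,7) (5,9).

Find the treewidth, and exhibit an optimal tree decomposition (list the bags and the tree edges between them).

Treewidth 3.
One such decomposition:
Bags: B1 = {1, 2, 3, 4}  B2 = {1, 2, 4, 5}  B3 = {1, 2, 3, 8}  B4 = {0, 1, 4, 5}  B5 = {0, 4, 5, 7}  B6 = {0, 4, 5, 9}  B7 = {1, 2, 4, 6}  B8 = {1, 2, 4, 10}
Tree: B1–B2, B1–B3, B2–B4, B4–B5, B4–B6, B1–B7, B7–B8

The largest bag has 4 vertices, giving width 3; this decomposition certifies tw(G) ≤ 3. For the lower bound, the 4 vertices {1, 2, 3, 8} are pairwise adjacent, and any tree decomposition puts a clique entirely inside one bag — forcing width ≥ 3. The upper and lower bounds meet at 3, so that is the treewidth.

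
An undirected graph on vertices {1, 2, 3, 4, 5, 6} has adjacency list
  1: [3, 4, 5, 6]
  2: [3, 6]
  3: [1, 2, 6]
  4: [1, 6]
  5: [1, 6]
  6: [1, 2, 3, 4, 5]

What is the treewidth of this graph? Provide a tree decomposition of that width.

Treewidth 2.
One optimal decomposition is:
Bags: B1 = {1, 3, 6}  B2 = {1, 4, 6}  B3 = {1, 5, 6}  B4 = {2, 3, 6}
Tree: B1–B2, B2–B3, B1–B4

Each bag holds 3 vertices, so the decomposition has width 2, which upper-bounds the treewidth. Conversely, {1, 3, 6} is a clique of size 3, and the vertices of any clique must share a bag in every tree decomposition; so some bag has ≥ 3 vertices and tw(G) ≥ 2. Hence tw(G) = 2 exactly.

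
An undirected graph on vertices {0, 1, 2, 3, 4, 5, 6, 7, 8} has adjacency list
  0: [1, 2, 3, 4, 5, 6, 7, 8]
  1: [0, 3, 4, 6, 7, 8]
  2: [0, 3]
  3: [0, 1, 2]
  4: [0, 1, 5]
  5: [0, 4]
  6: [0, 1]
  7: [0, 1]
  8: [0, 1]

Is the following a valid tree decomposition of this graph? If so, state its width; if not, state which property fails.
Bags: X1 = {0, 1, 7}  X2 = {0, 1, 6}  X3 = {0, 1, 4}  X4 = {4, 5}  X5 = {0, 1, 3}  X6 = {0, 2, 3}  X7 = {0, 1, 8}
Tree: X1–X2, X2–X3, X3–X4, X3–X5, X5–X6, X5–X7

No — edge (0,5) lies in no bag.

A tree decomposition must satisfy three properties: every vertex lies in some bag; for every edge, both endpoints lie together in some bag; and for every vertex, the bags containing it form a connected subtree. Here edge (0,5) lies in no bag, so the decomposition is invalid.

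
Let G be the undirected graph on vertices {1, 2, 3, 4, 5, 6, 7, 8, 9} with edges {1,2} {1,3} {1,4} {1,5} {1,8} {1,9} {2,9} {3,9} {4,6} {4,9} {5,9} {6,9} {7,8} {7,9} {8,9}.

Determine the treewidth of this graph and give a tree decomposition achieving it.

Treewidth 2.
One optimal decomposition is:
Bags: B1 = {1, 4, 9}  B2 = {1, 2, 9}  B3 = {1, 8, 9}  B4 = {7, 8, 9}  B5 = {1, 5, 9}  B6 = {4, 6, 9}  B7 = {1, 3, 9}
Tree: B1–B2, B1–B3, B3–B4, B3–B5, B1–B6, B1–B7

Every bag has size at most 3, so the width is 3 − 1 = 2 and tw(G) ≤ 2. For the lower bound, the 3 vertices {1, 2, 9} are pairwise adjacent, and any tree decomposition puts a clique entirely inside one bag — forcing width ≥ 2. Therefore the treewidth is 2.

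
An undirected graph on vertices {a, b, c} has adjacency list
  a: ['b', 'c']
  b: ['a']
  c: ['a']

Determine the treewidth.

1

A width-1 tree decomposition is:
Bags: B1 = {a, b}  B2 = {a, c}
Tree: B1–B2
Every bag has size at most 2, so the width is 2 − 1 = 1 and tw(G) ≤ 1. G has an edge, so its treewidth is at least 1. Hence tw(G) = 1 exactly.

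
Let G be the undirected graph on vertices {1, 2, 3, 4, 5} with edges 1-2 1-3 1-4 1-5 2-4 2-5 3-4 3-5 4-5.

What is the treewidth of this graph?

3

A width-3 tree decomposition is:
Bags: B1 = {1, 3, 4, 5}  B2 = {1, 2, 4, 5}
Tree: B1–B2
The largest bag has 4 vertices, giving width 3; this decomposition certifies tw(G) ≤ 3. For the lower bound, the 4 vertices {1, 2, 4, 5} are pairwise adjacent, and any tree decomposition puts a clique entirely inside one bag — forcing width ≥ 3. Therefore the treewidth is 3.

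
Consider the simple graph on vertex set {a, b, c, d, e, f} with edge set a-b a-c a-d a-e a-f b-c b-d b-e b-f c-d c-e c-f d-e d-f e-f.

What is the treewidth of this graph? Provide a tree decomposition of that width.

A single bag containing all 6 vertices is trivially a valid decomposition of width 5. On the other hand G contains the 6-clique {a, b, c, d, e, f}. A clique must lie in a single bag of any decomposition, so no decomposition can have width below 5. Combining the bounds, tw(G) = 5.

Treewidth 5.
One such decomposition:
Bags: B1 = {a, b, c, d, e, f}
Tree: (single bag)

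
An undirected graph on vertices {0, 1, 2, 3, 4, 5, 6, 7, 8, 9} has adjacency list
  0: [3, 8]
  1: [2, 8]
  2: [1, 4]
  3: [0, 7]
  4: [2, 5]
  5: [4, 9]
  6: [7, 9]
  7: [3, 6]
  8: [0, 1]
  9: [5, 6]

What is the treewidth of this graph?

A width-2 tree decomposition is:
Bags: B1 = {1, 2, 4}  B2 = {1, 4, 5}  B3 = {1, 5, 9}  B4 = {1, 6, 9}  B5 = {1, 6, 7}  B6 = {1, 3, 7}  B7 = {0, 1, 3}  B8 = {0, 1, 8}
Tree: B1–B2, B2–B3, B3–B4, B4–B5, B5–B6, B6–B7, B7–B8
Each bag holds 3 vertices, so the decomposition has width 2, which upper-bounds the treewidth. Since 1–2–4–5–9–6–7–3–0–8–1 is a cycle in G, G is not acyclic. Forests are exactly the graphs of treewidth ≤ 1, so tw(G) ≥ 2. The upper and lower bounds meet at 2, so that is the treewidth.

2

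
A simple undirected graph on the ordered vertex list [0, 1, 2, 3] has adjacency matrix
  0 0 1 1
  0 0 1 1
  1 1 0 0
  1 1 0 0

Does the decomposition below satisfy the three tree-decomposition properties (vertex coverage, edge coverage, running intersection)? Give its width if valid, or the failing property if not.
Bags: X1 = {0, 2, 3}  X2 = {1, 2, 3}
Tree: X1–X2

Yes; width 2.

Checking the three conditions: (i) the bags cover all of {0, 1, 2, 3}; (ii) for each edge, some bag contains both endpoints; (iii) the bags containing any fixed vertex form a subtree. All hold, so the decomposition is valid with width 3 − 1 = 2.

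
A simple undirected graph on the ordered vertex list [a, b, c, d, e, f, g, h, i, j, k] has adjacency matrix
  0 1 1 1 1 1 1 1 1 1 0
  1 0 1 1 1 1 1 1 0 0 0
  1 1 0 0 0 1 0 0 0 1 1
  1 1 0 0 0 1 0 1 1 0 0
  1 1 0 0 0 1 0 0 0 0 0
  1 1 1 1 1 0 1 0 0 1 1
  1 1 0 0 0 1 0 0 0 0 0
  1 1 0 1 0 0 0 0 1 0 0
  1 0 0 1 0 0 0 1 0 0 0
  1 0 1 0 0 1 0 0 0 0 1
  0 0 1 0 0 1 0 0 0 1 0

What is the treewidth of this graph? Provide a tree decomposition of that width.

Each bag holds 4 vertices, so the decomposition has width 3, which upper-bounds the treewidth. On the other hand G contains the 4-clique {a, b, d, h}. A clique must lie in a single bag of any decomposition, so no decomposition can have width below 3. Therefore the treewidth is 3.

Treewidth 3.
One optimal decomposition is:
Bags: B1 = {a, b, d, f}  B2 = {a, b, f, g}  B3 = {a, b, d, h}  B4 = {a, b, c, f}  B5 = {a, d, h, i}  B6 = {a, c, f, j}  B7 = {c, f, j, k}  B8 = {a, b, e, f}
Tree: B1–B2, B1–B3, B1–B4, B3–B5, B4–B6, B6–B7, B4–B8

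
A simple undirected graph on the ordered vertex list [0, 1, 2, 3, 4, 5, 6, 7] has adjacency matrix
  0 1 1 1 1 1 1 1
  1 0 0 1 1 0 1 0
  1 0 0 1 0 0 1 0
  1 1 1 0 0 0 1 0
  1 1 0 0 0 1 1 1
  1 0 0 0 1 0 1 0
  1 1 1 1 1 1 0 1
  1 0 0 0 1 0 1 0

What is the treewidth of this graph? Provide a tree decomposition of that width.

Treewidth 3.
One such decomposition:
Bags: B1 = {0, 1, 3, 6}  B2 = {0, 2, 3, 6}  B3 = {0, 1, 4, 6}  B4 = {0, 4, 6, 7}  B5 = {0, 4, 5, 6}
Tree: B1–B2, B1–B3, B3–B4, B4–B5

The largest bag has 4 vertices, giving width 3; this decomposition certifies tw(G) ≤ 3. For the lower bound, the 4 vertices {0, 2, 3, 6} are pairwise adjacent, and any tree decomposition puts a clique entirely inside one bag — forcing width ≥ 3. Therefore the treewidth is 3.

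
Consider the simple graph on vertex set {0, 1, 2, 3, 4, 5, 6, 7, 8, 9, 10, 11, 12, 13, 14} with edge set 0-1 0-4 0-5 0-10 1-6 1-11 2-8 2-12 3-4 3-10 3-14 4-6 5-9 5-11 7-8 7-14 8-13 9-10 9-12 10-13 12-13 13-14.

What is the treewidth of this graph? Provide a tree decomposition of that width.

The largest bag has 4 vertices, giving width 3; this decomposition certifies tw(G) ≤ 3. For the lower bound: the 4 vertex sets {1,6,11}, {4}, {0}, {3,5,9,10} are disjoint, each induces a connected subgraph, and every pair is joined by at least one edge of G. Contracting each set to a single vertex therefore yields K_{4} as a minor, and since treewidth is minor-monotone, tw(G) ≥ tw(K_{4}) = 3. Hence tw(G) = 3 exactly.

Treewidth 3.
One optimal decomposition is:
Bags: B1 = {1, 4, 6, 11}  B2 = {0, 1, 4, 11}  B3 = {0, 4, 5, 11}  B4 = {0, 3, 4, 5}  B5 = {0, 3, 5, 10}  B6 = {3, 5, 9, 10}  B7 = {3, 9, 10, 14}  B8 = {9, 10, 13, 14}  B9 = {9, 12, 13, 14}  B10 = {7, 12, 13, 14}  B11 = {7, 8, 12, 13}  B12 = {2, 7, 8, 12}
Tree: B1–B2, B2–B3, B3–B4, B4–B5, B5–B6, B6–B7, B7–B8, B8–B9, B9–B10, B10–B11, B11–B12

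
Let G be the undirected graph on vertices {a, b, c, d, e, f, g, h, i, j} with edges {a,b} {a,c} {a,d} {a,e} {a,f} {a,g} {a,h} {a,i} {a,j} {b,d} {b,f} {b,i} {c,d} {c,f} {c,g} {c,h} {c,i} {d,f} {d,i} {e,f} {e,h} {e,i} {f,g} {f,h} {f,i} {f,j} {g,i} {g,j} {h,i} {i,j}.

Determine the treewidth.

4

A width-4 tree decomposition is:
Bags: B1 = {a, c, d, f, i}  B2 = {a, c, f, h, i}  B3 = {a, c, f, g, i}  B4 = {a, f, g, i, j}  B5 = {a, b, d, f, i}  B6 = {a, e, f, h, i}
Tree: B1–B2, B2–B3, B3–B4, B1–B5, B2–B6
Every bag has size at most 5, so the width is 5 − 1 = 4 and tw(G) ≤ 4. Conversely, {a, f, g, i, j} is a clique of size 5, and the vertices of any clique must share a bag in every tree decomposition; so some bag has ≥ 5 vertices and tw(G) ≥ 4. The upper and lower bounds meet at 4, so that is the treewidth.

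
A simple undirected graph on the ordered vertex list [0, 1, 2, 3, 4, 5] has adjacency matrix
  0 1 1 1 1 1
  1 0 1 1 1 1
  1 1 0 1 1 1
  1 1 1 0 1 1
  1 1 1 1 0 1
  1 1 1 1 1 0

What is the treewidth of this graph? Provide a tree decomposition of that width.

Treewidth 5.
Bags: B1 = {0, 1, 2, 3, 4, 5}
Tree: (single bag)

With just one bag of size 6, the width is 6 − 1 = 5, so tw(G) ≤ 5. For the lower bound, the 6 vertices {0, 1, 2, 3, 4, 5} are pairwise adjacent, and any tree decomposition puts a clique entirely inside one bag — forcing width ≥ 5. Combining the bounds, tw(G) = 5.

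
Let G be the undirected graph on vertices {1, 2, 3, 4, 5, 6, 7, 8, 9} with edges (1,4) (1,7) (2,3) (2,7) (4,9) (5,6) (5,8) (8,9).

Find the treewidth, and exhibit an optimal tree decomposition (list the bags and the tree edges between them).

Each bag holds 2 vertices, so the decomposition has width 1, which upper-bounds the treewidth. Any graph with an edge has treewidth ≥ 1, and G has the edge 6–5. The upper and lower bounds meet at 1, so that is the treewidth.

Treewidth 1.
One such decomposition:
Bags: B1 = {5, 6}  B2 = {5, 8}  B3 = {8, 9}  B4 = {4, 9}  B5 = {1, 4}  B6 = {1, 7}  B7 = {2, 7}  B8 = {2, 3}
Tree: B1–B2, B2–B3, B3–B4, B4–B5, B5–B6, B6–B7, B7–B8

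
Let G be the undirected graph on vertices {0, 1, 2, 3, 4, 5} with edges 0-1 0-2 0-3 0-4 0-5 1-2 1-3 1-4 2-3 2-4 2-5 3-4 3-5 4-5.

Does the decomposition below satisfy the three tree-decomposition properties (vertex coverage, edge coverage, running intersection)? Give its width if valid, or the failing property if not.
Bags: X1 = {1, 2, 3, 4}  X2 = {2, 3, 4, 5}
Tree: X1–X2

No — vertex 0 appears in no bag.

A tree decomposition must satisfy three properties: every vertex lies in some bag; for every edge, both endpoints lie together in some bag; and for every vertex, the bags containing it form a connected subtree. Here vertex 0 appears in no bag, so the decomposition is invalid.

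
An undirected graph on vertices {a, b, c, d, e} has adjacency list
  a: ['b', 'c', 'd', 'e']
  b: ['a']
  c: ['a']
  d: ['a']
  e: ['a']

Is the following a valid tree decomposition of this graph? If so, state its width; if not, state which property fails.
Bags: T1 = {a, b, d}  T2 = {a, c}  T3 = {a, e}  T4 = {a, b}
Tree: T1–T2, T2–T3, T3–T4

A tree decomposition must satisfy three properties: every vertex lies in some bag; for every edge, both endpoints lie together in some bag; and for every vertex, the bags containing it form a connected subtree. Here bags containing vertex b are not connected in the tree, so the decomposition is invalid.

No — bags containing vertex b are not connected in the tree.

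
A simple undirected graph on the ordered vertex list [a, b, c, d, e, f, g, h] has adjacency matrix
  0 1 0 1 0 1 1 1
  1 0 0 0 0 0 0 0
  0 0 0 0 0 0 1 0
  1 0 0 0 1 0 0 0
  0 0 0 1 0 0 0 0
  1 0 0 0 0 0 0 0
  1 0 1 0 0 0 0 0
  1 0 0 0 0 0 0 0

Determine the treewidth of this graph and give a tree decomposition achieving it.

Treewidth 1.
One optimal decomposition is:
Bags: B1 = {a, b}  B2 = {a, g}  B3 = {a, d}  B4 = {a, h}  B5 = {d, e}  B6 = {c, g}  B7 = {a, f}
Tree: B1–B2, B2–B3, B3–B4, B3–B5, B2–B6, B2–B7

The largest bag has 2 vertices, giving width 1; this decomposition certifies tw(G) ≤ 1. G has an edge, so its treewidth is at least 1. The upper and lower bounds meet at 1, so that is the treewidth.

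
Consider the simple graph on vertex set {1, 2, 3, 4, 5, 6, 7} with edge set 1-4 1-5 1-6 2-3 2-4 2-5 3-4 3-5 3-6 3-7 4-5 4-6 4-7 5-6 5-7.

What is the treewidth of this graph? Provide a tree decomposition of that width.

Each bag holds 4 vertices, so the decomposition has width 3, which upper-bounds the treewidth. Conversely, {1, 4, 5, 6} is a clique of size 4, and the vertices of any clique must share a bag in every tree decomposition; so some bag has ≥ 4 vertices and tw(G) ≥ 3. The upper and lower bounds meet at 3, so that is the treewidth.

Treewidth 3.
One such decomposition:
Bags: B1 = {2, 3, 4, 5}  B2 = {3, 4, 5, 7}  B3 = {3, 4, 5, 6}  B4 = {1, 4, 5, 6}
Tree: B1–B2, B1–B3, B3–B4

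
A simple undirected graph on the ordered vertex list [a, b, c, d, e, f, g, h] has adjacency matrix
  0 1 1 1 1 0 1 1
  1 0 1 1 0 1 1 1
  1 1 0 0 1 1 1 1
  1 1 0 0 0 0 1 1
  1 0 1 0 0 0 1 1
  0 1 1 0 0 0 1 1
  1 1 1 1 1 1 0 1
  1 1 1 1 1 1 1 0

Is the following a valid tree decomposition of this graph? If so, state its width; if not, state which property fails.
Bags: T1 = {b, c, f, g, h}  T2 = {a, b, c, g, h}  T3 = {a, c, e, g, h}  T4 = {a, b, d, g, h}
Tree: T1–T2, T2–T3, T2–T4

Yes; width 4.

Every vertex of G appears in some bag (union = {a, b, c, d, e, f, g, h}); every edge is covered by a bag; and for each vertex v the set of bags containing v is connected in the bag tree. The decomposition is therefore valid. The largest bag has 5 vertices, so the width is 4.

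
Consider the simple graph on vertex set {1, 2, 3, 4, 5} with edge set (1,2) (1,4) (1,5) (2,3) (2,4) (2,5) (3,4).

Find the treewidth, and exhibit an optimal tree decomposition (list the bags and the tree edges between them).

Each bag holds 3 vertices, so the decomposition has width 2, which upper-bounds the treewidth. On the other hand G contains the 3-clique {1, 2, 4}. A clique must lie in a single bag of any decomposition, so no decomposition can have width below 2. The upper and lower bounds meet at 2, so that is the treewidth.

Treewidth 2.
One such decomposition:
Bags: B1 = {1, 2, 4}  B2 = {1, 2, 5}  B3 = {2, 3, 4}
Tree: B1–B2, B1–B3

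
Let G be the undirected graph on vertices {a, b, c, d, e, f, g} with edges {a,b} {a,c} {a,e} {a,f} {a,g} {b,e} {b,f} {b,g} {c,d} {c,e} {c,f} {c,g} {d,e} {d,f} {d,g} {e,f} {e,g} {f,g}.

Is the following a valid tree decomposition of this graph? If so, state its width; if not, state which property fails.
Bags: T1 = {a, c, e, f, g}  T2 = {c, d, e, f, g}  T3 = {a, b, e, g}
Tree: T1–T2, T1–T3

No — edge (f,b) lies in no bag.

A tree decomposition must satisfy three properties: every vertex lies in some bag; for every edge, both endpoints lie together in some bag; and for every vertex, the bags containing it form a connected subtree. Here edge (f,b) lies in no bag, so the decomposition is invalid.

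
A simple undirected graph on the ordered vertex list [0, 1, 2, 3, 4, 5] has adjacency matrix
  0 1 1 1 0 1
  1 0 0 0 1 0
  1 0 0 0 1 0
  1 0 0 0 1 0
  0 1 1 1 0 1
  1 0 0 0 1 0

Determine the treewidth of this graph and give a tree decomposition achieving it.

The largest bag has 3 vertices, giving width 2; this decomposition certifies tw(G) ≤ 2. For the lower bound, G contains the cycle 3–4–1–0–3, so G is not a forest; only forests have treewidth ≤ 1, hence tw(G) ≥ 2. Therefore the treewidth is 2.

Treewidth 2.
Bags: B1 = {0, 3, 4}  B2 = {0, 1, 4}  B3 = {0, 4, 5}  B4 = {0, 2, 4}
Tree: B1–B2, B2–B3, B3–B4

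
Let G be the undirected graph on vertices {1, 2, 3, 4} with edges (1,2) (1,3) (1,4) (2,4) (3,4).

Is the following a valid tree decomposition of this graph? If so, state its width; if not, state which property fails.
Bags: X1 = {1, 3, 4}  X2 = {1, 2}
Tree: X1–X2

A tree decomposition must satisfy three properties: every vertex lies in some bag; for every edge, both endpoints lie together in some bag; and for every vertex, the bags containing it form a connected subtree. Here edge (4,2) lies in no bag, so the decomposition is invalid.

No — edge (4,2) lies in no bag.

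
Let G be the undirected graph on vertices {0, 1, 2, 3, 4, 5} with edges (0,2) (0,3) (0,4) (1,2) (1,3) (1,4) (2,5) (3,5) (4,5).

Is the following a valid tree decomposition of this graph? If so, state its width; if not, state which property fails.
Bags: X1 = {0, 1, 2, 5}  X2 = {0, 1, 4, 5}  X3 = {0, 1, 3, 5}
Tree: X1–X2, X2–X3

Checking the three conditions: (i) the bags cover all of {0, 1, 2, 3, 4, 5}; (ii) for each edge, some bag contains both endpoints; (iii) the bags containing any fixed vertex form a subtree. All hold, so the decomposition is valid with width 4 − 1 = 3.

Yes; width 3.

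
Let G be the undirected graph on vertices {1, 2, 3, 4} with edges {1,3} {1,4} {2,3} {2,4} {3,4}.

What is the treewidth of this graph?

A width-2 tree decomposition is:
Bags: B1 = {1, 3, 4}  B2 = {2, 3, 4}
Tree: B1–B2
The largest bag has 3 vertices, giving width 2; this decomposition certifies tw(G) ≤ 2. For the lower bound, the 3 vertices {1, 3, 4} are pairwise adjacent, and any tree decomposition puts a clique entirely inside one bag — forcing width ≥ 2. Therefore the treewidth is 2.

2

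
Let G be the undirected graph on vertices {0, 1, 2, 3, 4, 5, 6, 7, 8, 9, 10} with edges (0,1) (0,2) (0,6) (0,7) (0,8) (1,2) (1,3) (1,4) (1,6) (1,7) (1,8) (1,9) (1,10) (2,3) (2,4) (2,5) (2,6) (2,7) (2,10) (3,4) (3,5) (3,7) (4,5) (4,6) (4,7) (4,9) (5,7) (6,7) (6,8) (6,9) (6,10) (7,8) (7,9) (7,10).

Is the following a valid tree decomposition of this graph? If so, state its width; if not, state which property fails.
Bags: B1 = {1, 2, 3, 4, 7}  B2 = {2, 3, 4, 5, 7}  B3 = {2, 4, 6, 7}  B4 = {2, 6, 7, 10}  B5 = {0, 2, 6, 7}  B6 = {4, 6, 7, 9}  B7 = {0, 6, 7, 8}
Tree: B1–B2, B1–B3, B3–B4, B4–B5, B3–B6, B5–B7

No — edge (1,6) lies in no bag.

A tree decomposition must satisfy three properties: every vertex lies in some bag; for every edge, both endpoints lie together in some bag; and for every vertex, the bags containing it form a connected subtree. Here edge (1,6) lies in no bag, so the decomposition is invalid.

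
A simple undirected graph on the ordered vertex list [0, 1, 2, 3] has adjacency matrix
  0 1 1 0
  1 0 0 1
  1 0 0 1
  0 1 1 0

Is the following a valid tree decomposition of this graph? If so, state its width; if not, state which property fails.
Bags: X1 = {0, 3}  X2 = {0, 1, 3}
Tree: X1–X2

A tree decomposition must satisfy three properties: every vertex lies in some bag; for every edge, both endpoints lie together in some bag; and for every vertex, the bags containing it form a connected subtree. Here vertex 2 appears in no bag, so the decomposition is invalid.

No — vertex 2 appears in no bag.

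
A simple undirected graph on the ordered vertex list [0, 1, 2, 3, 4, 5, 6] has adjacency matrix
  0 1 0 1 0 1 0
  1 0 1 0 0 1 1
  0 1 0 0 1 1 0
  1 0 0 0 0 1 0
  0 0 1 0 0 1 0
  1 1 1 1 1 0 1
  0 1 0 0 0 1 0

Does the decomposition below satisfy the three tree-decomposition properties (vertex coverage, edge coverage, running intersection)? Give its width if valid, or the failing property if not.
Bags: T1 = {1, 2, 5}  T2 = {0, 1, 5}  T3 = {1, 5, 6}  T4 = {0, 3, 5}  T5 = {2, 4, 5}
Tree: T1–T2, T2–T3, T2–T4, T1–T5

Every vertex of G appears in some bag (union = {0, 1, 2, 3, 4, 5, 6}); every edge is covered by a bag; and for each vertex v the set of bags containing v is connected in the bag tree. The decomposition is therefore valid. The largest bag has 3 vertices, so the width is 2.

Yes; width 2.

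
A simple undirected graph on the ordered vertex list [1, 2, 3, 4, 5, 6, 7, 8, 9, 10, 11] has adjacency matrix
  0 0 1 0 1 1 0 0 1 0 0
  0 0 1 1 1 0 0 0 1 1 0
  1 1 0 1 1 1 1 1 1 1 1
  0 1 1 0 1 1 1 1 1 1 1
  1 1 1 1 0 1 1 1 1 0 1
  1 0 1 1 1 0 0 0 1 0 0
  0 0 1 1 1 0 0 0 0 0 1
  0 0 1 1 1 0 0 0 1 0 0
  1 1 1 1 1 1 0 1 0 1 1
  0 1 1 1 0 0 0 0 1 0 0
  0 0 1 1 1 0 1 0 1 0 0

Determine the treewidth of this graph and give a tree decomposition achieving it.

The largest bag has 5 vertices, giving width 4; this decomposition certifies tw(G) ≤ 4. Conversely, {1, 3, 5, 6, 9} is a clique of size 5, and the vertices of any clique must share a bag in every tree decomposition; so some bag has ≥ 5 vertices and tw(G) ≥ 4. Combining the bounds, tw(G) = 4.

Treewidth 4.
One optimal decomposition is:
Bags: B1 = {2, 3, 4, 5, 9}  B2 = {3, 4, 5, 6, 9}  B3 = {2, 3, 4, 9, 10}  B4 = {3, 4, 5, 8, 9}  B5 = {3, 4, 5, 9, 11}  B6 = {3, 4, 5, 7, 11}  B7 = {1, 3, 5, 6, 9}
Tree: B1–B2, B1–B3, B2–B4, B4–B5, B5–B6, B2–B7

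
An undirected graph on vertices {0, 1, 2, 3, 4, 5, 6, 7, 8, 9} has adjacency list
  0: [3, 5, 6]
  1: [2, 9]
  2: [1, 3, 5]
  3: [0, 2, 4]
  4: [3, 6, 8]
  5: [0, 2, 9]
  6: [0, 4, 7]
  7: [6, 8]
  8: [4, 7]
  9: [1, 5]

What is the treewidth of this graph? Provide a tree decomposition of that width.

Treewidth 2.
Bags: B1 = {4, 7, 8}  B2 = {4, 6, 7}  B3 = {3, 4, 6}  B4 = {0, 3, 6}  B5 = {0, 2, 3}  B6 = {0, 2, 5}  B7 = {1, 2, 5}  B8 = {1, 5, 9}
Tree: B1–B2, B2–B3, B3–B4, B4–B5, B5–B6, B6–B7, B7–B8

Each bag holds 3 vertices, so the decomposition has width 2, which upper-bounds the treewidth. Since 8–7–6–4–8 is a cycle in G, G is not acyclic. Forests are exactly the graphs of treewidth ≤ 1, so tw(G) ≥ 2. Therefore the treewidth is 2.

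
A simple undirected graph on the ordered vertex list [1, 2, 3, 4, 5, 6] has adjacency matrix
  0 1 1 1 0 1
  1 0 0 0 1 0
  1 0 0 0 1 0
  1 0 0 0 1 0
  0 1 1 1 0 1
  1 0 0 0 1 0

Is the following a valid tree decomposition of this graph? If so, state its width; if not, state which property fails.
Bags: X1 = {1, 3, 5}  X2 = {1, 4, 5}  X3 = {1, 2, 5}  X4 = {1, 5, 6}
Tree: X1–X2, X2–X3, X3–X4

Vertex coverage: the bags together contain {1, 2, 3, 4, 5, 6}, the full vertex set. Edge coverage: each edge of G has both endpoints in at least one bag. Running intersection: for every vertex, the bags containing it form a connected subtree. All three properties hold, so this is a valid tree decomposition of width max|bag| − 1 = 2, and hence tw(G) ≤ 2.

Yes; width 2.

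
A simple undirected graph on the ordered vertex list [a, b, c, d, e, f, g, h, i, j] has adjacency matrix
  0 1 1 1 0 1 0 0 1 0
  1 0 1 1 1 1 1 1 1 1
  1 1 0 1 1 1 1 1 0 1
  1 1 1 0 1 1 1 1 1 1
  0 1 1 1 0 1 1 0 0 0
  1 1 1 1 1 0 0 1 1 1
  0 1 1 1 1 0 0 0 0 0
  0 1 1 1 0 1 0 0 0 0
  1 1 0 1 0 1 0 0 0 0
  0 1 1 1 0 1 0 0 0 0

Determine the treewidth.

4

A width-4 tree decomposition is:
Bags: B1 = {b, c, d, e, f}  B2 = {b, c, d, e, g}  B3 = {b, c, d, f, h}  B4 = {a, b, c, d, f}  B5 = {b, c, d, f, j}  B6 = {a, b, d, f, i}
Tree: B1–B2, B1–B3, B3–B4, B4–B5, B4–B6
Each bag holds 5 vertices, so the decomposition has width 4, which upper-bounds the treewidth. For the lower bound, the 5 vertices {b, c, d, e, g} are pairwise adjacent, and any tree decomposition puts a clique entirely inside one bag — forcing width ≥ 4. The upper and lower bounds meet at 4, so that is the treewidth.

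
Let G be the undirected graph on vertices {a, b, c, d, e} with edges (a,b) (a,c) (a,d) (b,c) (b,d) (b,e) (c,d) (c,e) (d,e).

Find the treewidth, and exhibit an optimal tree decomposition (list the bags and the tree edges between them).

Every bag has size at most 4, so the width is 4 − 1 = 3 and tw(G) ≤ 3. Conversely, {b, c, d, e} is a clique of size 4, and the vertices of any clique must share a bag in every tree decomposition; so some bag has ≥ 4 vertices and tw(G) ≥ 3. Therefore the treewidth is 3.

Treewidth 3.
One such decomposition:
Bags: B1 = {b, c, d, e}  B2 = {a, b, c, d}
Tree: B1–B2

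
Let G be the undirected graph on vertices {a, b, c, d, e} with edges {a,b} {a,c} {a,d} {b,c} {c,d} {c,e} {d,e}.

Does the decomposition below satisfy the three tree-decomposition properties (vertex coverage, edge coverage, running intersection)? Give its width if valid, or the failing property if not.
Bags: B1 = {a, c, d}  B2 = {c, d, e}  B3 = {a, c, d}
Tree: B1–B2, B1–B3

No — vertex b appears in no bag.

A tree decomposition must satisfy three properties: every vertex lies in some bag; for every edge, both endpoints lie together in some bag; and for every vertex, the bags containing it form a connected subtree. Here vertex b appears in no bag, so the decomposition is invalid.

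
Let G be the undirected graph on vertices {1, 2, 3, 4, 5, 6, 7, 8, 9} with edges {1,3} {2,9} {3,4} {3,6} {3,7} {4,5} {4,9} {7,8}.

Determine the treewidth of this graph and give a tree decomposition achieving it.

Every bag has size at most 2, so the width is 2 − 1 = 1 and tw(G) ≤ 1. G has an edge, so its treewidth is at least 1. Hence tw(G) = 1 exactly.

Treewidth 1.
One such decomposition:
Bags: B1 = {3, 7}  B2 = {1, 3}  B3 = {7, 8}  B4 = {3, 4}  B5 = {4, 9}  B6 = {2, 9}  B7 = {4, 5}  B8 = {3, 6}
Tree: B1–B2, B1–B3, B1–B4, B4–B5, B5–B6, B5–B7, B4–B8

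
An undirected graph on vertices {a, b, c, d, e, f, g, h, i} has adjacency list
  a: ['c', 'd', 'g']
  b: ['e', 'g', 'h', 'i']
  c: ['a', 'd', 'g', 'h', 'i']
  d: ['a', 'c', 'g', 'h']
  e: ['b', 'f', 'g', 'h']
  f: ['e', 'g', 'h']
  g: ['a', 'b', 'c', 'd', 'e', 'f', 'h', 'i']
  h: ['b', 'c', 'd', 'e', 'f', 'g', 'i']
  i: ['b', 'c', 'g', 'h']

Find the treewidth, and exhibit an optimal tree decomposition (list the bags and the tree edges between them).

Each bag holds 4 vertices, so the decomposition has width 3, which upper-bounds the treewidth. Conversely, {c, d, g, h} is a clique of size 4, and the vertices of any clique must share a bag in every tree decomposition; so some bag has ≥ 4 vertices and tw(G) ≥ 3. Therefore the treewidth is 3.

Treewidth 3.
Bags: B1 = {b, g, h, i}  B2 = {c, g, h, i}  B3 = {c, d, g, h}  B4 = {a, c, d, g}  B5 = {b, e, g, h}  B6 = {e, f, g, h}
Tree: B1–B2, B2–B3, B3–B4, B1–B5, B5–B6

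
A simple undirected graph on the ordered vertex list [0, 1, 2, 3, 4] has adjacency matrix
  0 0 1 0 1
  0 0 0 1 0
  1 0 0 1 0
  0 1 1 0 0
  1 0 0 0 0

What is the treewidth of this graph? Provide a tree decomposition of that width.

Each bag holds 2 vertices, so the decomposition has width 1, which upper-bounds the treewidth. Since G has at least one edge (e.g. 4–0), it is not an edgeless graph, so tw(G) ≥ 1. Hence tw(G) = 1 exactly.

Treewidth 1.
Bags: B1 = {0, 4}  B2 = {0, 2}  B3 = {2, 3}  B4 = {1, 3}
Tree: B1–B2, B2–B3, B3–B4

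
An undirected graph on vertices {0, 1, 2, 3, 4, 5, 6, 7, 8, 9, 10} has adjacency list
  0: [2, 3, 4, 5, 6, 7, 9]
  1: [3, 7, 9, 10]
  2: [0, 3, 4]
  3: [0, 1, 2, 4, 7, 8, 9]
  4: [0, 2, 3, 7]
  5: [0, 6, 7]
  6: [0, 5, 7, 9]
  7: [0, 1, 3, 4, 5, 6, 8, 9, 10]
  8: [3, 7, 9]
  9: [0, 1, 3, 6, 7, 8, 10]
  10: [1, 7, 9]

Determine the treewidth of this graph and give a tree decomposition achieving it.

Each bag holds 4 vertices, so the decomposition has width 3, which upper-bounds the treewidth. Conversely, {0, 2, 3, 4} is a clique of size 4, and the vertices of any clique must share a bag in every tree decomposition; so some bag has ≥ 4 vertices and tw(G) ≥ 3. Combining the bounds, tw(G) = 3.

Treewidth 3.
Bags: B1 = {1, 3, 7, 9}  B2 = {0, 3, 7, 9}  B3 = {0, 3, 4, 7}  B4 = {0, 6, 7, 9}  B5 = {0, 5, 6, 7}  B6 = {0, 2, 3, 4}  B7 = {3, 7, 8, 9}  B8 = {1, 7, 9, 10}
Tree: B1–B2, B2–B3, B2–B4, B4–B5, B3–B6, B1–B7, B1–B8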